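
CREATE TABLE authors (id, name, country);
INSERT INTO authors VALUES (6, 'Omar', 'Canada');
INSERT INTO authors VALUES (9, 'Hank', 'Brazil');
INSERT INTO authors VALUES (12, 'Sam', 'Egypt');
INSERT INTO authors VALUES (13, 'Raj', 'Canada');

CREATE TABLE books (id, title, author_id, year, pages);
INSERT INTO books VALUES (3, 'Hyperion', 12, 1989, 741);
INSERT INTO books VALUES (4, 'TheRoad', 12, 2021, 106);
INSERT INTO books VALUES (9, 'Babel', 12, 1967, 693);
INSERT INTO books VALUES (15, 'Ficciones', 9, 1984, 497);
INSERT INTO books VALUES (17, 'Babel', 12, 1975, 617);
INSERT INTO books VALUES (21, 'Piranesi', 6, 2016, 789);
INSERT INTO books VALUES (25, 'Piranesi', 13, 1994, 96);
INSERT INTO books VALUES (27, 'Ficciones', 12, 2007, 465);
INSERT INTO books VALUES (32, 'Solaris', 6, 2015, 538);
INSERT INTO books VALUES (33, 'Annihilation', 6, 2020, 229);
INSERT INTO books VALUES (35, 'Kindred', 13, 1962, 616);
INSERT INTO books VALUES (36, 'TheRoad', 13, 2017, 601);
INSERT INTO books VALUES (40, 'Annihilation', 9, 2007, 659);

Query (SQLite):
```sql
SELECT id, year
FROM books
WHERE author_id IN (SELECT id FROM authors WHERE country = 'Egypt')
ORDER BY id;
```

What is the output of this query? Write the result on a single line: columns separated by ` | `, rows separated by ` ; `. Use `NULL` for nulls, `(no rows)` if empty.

Inner query: authors.id where country = 'Egypt'.
Outer: keep books rows whose author_id is in that set.
Inner query → {12}

3 | 1989 ; 4 | 2021 ; 9 | 1967 ; 17 | 1975 ; 27 | 2007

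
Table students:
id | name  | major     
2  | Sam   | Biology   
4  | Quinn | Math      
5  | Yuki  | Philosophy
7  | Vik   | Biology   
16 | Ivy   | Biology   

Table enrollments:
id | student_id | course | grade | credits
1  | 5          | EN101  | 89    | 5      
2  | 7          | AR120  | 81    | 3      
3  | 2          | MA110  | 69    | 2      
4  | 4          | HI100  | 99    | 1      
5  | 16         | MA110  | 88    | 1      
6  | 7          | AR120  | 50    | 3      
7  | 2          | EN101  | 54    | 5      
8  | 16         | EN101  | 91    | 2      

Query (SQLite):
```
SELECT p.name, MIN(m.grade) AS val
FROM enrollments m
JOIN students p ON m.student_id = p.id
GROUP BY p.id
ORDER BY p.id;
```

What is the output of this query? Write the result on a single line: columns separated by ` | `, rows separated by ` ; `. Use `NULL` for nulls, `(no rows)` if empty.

Join each enrollments row to its students via student_id.
Group joined rows by students.id; compute MIN(m.grade) per group.
  2: ids {3, 7} → MIN(m.grade)=54
  4: ids {4} → MIN(m.grade)=99
  5: ids {1} → MIN(m.grade)=89
  7: ids {2, 6} → MIN(m.grade)=50
  16: ids {5, 8} → MIN(m.grade)=88

Sam | 54 ; Quinn | 99 ; Yuki | 89 ; Vik | 50 ; Ivy | 88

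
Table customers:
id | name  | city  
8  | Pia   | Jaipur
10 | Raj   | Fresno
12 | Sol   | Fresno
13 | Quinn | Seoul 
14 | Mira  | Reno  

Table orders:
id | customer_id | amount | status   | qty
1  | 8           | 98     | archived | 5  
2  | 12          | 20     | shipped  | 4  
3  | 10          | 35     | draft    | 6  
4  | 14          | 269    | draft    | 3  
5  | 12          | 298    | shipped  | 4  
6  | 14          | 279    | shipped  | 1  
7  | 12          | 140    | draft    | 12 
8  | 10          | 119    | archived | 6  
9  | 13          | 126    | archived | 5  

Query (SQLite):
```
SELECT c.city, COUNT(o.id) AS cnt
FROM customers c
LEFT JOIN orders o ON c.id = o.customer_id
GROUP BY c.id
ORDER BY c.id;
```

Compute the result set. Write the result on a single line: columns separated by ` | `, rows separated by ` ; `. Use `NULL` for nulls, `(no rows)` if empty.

LEFT JOIN keeps every customers row; unmatched ones get NULL for orders columns.
Group by customers.id and compute COUNT(o.id). COUNT(col) of an all-NULL group is 0.
  8: ids {1} → COUNT(o.id)=1
  10: ids {3, 8} → COUNT(o.id)=2
  12: ids {2, 5, 7} → COUNT(o.id)=3
  13: ids {9} → COUNT(o.id)=1
  14: ids {4, 6} → COUNT(o.id)=2

Jaipur | 1 ; Fresno | 2 ; Fresno | 3 ; Seoul | 1 ; Reno | 2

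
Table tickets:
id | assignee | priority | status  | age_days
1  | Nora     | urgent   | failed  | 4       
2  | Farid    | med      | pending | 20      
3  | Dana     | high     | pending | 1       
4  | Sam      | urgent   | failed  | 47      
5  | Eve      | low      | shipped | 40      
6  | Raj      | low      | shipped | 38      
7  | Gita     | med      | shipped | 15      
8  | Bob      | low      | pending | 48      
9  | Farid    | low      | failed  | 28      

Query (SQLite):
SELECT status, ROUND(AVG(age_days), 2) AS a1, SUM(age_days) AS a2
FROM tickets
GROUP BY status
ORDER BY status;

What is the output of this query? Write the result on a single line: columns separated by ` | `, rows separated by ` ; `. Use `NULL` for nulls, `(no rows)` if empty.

failed | 26.33 | 79 ; pending | 23 | 69 ; shipped | 31 | 93

Group tickets by status.
Per group compute: ROUND(AVG(age_days), 2), SUM(age_days).
  failed: ids {1, 4, 9} → ROUND(AVG(age_days), 2)=26.33, SUM(age_days)=79
  pending: ids {2, 3, 8} → ROUND(AVG(age_days), 2)=23, SUM(age_days)=69
  shipped: ids {5, 6, 7} → ROUND(AVG(age_days), 2)=31, SUM(age_days)=93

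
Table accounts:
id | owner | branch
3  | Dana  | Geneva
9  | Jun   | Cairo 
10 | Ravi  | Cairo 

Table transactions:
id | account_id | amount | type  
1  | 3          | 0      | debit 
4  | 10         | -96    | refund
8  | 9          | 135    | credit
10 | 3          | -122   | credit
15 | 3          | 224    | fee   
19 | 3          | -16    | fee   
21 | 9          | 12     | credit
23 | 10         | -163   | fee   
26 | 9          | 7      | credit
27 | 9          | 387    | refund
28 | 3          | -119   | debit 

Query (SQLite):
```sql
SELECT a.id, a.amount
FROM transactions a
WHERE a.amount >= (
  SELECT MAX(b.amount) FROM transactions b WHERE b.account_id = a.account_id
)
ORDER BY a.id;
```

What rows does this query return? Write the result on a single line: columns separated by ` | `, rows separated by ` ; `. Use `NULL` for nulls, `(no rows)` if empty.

4 | -96 ; 15 | 224 ; 27 | 387

For each transactions row a, compute MAX(amount) over rows sharing a.account_id.
Keep row a if a.amount >= that per-group MAX.
  account_id=3: MAX(amount) = 224
  account_id=9: MAX(amount) = 387
  account_id=10: MAX(amount) = -96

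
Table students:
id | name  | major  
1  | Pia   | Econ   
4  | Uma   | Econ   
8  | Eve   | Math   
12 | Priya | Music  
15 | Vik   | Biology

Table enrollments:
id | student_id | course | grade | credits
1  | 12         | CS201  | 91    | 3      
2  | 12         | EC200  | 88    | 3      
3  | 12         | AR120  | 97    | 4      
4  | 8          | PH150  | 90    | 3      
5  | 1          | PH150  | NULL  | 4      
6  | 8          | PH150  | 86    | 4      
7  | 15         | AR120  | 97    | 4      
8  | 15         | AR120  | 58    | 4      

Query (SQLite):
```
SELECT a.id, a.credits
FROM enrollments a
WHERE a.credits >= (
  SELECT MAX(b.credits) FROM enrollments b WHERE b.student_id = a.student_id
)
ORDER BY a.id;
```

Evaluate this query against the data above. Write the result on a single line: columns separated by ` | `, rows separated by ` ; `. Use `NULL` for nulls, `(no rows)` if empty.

For each enrollments row a, compute MAX(credits) over rows sharing a.student_id.
Keep row a if a.credits >= that per-group MAX.
  student_id=1: MAX(credits) = 4
  student_id=8: MAX(credits) = 4
  student_id=12: MAX(credits) = 4
  student_id=15: MAX(credits) = 4

3 | 4 ; 5 | 4 ; 6 | 4 ; 7 | 4 ; 8 | 4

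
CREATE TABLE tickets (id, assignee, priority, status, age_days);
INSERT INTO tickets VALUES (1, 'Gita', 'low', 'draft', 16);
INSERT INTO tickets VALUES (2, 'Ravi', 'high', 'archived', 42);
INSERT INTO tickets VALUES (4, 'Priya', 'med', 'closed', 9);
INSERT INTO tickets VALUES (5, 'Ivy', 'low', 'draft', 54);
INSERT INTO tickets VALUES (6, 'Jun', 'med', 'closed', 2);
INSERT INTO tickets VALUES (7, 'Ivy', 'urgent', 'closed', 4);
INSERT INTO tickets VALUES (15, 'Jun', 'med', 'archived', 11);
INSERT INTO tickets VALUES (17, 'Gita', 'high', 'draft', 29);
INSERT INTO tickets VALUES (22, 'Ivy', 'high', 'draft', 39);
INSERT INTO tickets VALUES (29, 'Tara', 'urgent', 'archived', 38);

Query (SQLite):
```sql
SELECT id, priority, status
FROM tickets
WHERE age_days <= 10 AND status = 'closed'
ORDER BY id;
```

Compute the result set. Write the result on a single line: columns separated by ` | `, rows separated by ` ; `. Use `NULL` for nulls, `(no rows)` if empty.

age_days <= 10: ids {4, 6, 7}
status = 'closed': ids {4, 6, 7}
Combine with AND.

4 | med | closed ; 6 | med | closed ; 7 | urgent | closed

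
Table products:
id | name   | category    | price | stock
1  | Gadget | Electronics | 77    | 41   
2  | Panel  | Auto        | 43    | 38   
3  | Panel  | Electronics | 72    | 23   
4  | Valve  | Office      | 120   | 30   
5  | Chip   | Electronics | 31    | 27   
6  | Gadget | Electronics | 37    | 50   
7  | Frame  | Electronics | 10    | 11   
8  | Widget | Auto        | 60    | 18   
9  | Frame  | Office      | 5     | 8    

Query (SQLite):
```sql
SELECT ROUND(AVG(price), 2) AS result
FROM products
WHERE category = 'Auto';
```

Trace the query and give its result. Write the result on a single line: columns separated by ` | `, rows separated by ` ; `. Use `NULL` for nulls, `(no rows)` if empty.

Rows where category='Auto' → price values: [43, 60].
AVG = 103 / 2 (rounded to 2 dp).

51.5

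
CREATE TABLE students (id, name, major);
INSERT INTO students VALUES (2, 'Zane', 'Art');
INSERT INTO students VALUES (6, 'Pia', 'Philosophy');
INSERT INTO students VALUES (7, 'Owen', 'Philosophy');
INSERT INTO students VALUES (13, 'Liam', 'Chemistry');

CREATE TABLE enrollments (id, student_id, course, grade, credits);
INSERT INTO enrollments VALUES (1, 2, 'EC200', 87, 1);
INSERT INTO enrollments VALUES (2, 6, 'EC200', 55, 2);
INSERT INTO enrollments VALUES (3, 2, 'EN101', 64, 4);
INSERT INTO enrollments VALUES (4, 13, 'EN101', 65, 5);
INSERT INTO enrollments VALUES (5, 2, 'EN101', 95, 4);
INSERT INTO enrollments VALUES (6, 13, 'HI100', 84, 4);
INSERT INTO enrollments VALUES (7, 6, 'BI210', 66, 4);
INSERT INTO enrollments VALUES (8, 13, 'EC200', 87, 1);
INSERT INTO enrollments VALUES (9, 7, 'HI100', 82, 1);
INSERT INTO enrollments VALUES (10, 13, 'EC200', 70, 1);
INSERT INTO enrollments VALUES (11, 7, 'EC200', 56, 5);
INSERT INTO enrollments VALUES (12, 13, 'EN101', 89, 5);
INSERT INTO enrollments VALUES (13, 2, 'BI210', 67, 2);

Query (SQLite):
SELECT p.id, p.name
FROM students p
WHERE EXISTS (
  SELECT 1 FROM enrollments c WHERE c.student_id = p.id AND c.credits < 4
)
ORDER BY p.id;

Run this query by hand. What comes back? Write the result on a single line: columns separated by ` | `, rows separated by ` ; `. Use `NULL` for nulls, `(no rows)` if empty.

2 | Zane ; 6 | Pia ; 7 | Owen ; 13 | Liam

For each students row, check whether any enrollments with matching student_id has credits < 4.
Keep rows where that is true.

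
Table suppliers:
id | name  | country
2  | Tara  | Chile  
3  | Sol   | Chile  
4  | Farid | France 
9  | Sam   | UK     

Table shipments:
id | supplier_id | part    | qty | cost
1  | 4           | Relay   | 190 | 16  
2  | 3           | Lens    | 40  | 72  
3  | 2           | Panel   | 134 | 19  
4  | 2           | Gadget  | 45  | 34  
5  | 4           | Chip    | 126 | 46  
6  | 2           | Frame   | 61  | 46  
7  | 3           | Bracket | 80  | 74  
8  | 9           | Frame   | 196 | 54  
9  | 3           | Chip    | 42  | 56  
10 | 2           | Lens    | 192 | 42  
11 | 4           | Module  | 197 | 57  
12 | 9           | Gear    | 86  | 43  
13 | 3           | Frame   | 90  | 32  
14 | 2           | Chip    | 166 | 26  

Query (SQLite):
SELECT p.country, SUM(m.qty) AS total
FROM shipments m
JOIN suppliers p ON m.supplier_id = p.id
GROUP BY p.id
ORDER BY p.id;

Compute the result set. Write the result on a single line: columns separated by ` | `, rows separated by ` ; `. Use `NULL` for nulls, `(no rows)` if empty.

Join each shipments row to its suppliers via supplier_id.
Group joined rows by suppliers.id; compute SUM(m.qty) per group.
  2: ids {3, 4, 6, 10, 14} → SUM(m.qty)=598
  3: ids {2, 7, 9, 13} → SUM(m.qty)=252
  4: ids {1, 5, 11} → SUM(m.qty)=513
  9: ids {8, 12} → SUM(m.qty)=282

Chile | 598 ; Chile | 252 ; France | 513 ; UK | 282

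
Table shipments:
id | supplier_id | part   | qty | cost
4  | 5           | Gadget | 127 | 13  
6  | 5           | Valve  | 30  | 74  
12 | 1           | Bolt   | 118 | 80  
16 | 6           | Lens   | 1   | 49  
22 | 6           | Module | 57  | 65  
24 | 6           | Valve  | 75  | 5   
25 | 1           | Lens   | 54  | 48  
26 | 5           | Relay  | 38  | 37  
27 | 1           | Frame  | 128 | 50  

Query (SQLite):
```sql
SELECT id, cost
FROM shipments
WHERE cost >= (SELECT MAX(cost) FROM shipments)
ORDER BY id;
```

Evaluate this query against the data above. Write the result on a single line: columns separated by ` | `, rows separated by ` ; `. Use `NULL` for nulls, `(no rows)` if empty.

Scalar subquery: MAX(cost) over all shipments rows = 80.
Keep rows where cost >= that value.

12 | 80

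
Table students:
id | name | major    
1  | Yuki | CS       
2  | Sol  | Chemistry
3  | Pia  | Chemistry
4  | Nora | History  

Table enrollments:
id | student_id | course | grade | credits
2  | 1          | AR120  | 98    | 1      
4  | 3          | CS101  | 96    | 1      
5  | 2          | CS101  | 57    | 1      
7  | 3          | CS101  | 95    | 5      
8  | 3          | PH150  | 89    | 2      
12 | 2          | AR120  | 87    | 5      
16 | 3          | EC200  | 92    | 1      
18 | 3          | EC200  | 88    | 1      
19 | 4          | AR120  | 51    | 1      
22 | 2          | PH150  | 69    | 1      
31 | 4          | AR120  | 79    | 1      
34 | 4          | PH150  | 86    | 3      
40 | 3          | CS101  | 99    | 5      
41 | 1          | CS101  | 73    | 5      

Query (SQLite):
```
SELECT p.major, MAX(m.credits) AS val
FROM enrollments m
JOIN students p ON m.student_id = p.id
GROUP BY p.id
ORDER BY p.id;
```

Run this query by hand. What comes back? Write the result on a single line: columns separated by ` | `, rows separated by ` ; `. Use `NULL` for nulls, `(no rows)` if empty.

CS | 5 ; Chemistry | 5 ; Chemistry | 5 ; History | 3

Join each enrollments row to its students via student_id.
Group joined rows by students.id; compute MAX(m.credits) per group.
  1: ids {2, 41} → MAX(m.credits)=5
  2: ids {5, 12, 22} → MAX(m.credits)=5
  3: ids {4, 7, 8, 16, 18, 40} → MAX(m.credits)=5
  4: ids {19, 31, 34} → MAX(m.credits)=3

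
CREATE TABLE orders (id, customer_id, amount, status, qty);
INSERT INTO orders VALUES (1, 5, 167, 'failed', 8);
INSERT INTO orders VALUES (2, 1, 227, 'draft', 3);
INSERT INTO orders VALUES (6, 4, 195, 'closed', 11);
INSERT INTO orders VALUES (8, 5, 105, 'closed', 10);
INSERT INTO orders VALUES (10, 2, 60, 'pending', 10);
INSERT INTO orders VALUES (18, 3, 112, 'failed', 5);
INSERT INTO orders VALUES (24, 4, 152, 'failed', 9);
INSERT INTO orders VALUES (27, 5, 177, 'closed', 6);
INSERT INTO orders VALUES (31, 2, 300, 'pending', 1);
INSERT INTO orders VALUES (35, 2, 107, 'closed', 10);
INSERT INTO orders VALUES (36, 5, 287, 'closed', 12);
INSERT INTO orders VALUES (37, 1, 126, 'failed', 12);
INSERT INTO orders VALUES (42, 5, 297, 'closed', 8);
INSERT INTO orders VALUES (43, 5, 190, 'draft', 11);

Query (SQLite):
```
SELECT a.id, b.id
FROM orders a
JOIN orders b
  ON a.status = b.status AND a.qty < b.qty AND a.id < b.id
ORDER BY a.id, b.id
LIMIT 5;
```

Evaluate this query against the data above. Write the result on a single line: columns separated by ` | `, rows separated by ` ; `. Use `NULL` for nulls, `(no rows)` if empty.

1 | 24 ; 1 | 37 ; 2 | 43 ; 6 | 36 ; 8 | 36

Pairs (a,b) with same status, a.qty < b.qty, a.id < b.id.
status groups: closed:{6,8,27,35,36,42} draft:{2,43} failed:{1,18,24,37} pending:{10,31}
Ordered by (a.id, b.id); first 5.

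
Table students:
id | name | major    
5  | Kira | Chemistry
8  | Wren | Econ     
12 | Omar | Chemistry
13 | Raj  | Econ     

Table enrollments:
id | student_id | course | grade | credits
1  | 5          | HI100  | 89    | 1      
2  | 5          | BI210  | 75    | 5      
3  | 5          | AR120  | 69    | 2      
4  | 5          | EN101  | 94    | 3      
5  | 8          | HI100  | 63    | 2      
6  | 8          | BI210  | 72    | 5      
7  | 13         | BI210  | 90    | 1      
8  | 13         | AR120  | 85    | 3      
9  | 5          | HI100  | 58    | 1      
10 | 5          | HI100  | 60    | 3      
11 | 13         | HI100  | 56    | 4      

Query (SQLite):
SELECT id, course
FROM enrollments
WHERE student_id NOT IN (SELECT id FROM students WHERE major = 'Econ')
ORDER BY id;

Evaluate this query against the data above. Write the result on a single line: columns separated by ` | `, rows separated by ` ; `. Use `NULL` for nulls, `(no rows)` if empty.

Inner query: students.id where major = 'Econ'.
Outer: keep enrollments rows whose student_id is not in that set.
Inner query → {8, 13}

1 | HI100 ; 2 | BI210 ; 3 | AR120 ; 4 | EN101 ; 9 | HI100 ; 10 | HI100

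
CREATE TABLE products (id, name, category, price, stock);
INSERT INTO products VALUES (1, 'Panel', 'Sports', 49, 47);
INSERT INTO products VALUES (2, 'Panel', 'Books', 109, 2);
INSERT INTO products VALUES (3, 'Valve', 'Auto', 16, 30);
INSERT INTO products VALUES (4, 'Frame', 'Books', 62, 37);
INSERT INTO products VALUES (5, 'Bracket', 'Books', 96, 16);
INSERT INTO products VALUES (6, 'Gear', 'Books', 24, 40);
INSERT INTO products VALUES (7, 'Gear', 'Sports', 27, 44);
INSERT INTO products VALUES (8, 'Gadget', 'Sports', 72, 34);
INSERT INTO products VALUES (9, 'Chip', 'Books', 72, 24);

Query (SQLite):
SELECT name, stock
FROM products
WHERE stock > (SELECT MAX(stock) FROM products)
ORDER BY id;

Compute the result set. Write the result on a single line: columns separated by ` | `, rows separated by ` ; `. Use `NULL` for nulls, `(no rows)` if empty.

(no rows)

Scalar subquery: MAX(stock) over all products rows = 47.
Keep rows where stock > that value.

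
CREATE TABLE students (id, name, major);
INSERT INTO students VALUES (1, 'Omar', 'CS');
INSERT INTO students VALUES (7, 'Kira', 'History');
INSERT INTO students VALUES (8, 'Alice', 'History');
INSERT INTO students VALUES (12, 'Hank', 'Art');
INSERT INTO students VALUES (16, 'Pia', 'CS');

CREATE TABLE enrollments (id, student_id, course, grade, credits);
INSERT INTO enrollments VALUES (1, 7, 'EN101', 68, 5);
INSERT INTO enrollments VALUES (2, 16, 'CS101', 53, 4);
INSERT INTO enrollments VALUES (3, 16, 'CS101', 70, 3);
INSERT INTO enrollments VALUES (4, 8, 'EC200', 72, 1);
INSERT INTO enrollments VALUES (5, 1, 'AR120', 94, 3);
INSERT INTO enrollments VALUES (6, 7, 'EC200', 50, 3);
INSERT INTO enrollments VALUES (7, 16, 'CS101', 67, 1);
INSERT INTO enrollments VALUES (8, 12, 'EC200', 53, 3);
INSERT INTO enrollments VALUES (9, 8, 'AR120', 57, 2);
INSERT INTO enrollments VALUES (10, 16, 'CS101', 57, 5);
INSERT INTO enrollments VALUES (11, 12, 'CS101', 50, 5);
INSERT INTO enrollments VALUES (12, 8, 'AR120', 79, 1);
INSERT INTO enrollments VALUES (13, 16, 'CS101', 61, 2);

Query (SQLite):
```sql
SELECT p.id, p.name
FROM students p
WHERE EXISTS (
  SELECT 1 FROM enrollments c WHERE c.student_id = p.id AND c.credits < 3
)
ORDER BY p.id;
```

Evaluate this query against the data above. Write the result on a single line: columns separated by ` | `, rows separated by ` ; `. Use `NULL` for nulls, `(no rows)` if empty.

For each students row, check whether any enrollments with matching student_id has credits < 3.
Keep rows where that is true.

8 | Alice ; 16 | Pia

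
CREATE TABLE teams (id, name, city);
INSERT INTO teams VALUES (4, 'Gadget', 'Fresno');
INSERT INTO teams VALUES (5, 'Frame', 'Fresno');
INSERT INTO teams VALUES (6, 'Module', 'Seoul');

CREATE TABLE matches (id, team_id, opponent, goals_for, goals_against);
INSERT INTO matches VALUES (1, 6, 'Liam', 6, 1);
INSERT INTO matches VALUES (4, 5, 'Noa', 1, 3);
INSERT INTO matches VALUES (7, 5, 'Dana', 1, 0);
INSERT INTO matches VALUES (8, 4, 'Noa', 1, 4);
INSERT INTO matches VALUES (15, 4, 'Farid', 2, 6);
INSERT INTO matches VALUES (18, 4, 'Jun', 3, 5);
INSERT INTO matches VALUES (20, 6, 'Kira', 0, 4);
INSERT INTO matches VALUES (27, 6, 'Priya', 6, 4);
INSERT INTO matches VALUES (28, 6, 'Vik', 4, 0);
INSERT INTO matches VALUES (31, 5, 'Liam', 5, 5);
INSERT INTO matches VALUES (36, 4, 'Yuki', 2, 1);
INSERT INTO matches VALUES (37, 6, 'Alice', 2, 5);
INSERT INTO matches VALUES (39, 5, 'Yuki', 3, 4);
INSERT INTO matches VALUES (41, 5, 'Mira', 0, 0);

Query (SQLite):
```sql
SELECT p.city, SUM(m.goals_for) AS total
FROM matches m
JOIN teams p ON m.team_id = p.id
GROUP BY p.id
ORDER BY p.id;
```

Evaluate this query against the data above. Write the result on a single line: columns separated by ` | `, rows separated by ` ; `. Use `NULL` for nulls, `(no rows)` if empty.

Fresno | 8 ; Fresno | 10 ; Seoul | 18

Join each matches row to its teams via team_id.
Group joined rows by teams.id; compute SUM(m.goals_for) per group.
  4: ids {8, 15, 18, 36} → SUM(m.goals_for)=8
  5: ids {4, 7, 31, 39, 41} → SUM(m.goals_for)=10
  6: ids {1, 20, 27, 28, 37} → SUM(m.goals_for)=18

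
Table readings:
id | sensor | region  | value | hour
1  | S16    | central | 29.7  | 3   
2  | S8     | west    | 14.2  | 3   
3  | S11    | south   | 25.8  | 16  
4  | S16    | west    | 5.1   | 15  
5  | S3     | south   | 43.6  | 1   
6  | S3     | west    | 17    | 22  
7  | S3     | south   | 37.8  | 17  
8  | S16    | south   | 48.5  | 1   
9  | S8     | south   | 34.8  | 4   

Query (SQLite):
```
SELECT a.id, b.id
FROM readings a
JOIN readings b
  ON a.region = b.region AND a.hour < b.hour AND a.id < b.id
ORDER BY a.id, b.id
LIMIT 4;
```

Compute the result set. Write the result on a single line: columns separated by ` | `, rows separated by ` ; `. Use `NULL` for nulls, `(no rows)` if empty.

Pairs (a,b) with same region, a.hour < b.hour, a.id < b.id.
region groups: central:{1} south:{3,5,7,8,9} west:{2,4,6}
Ordered by (a.id, b.id); first 4.

2 | 4 ; 2 | 6 ; 3 | 7 ; 4 | 6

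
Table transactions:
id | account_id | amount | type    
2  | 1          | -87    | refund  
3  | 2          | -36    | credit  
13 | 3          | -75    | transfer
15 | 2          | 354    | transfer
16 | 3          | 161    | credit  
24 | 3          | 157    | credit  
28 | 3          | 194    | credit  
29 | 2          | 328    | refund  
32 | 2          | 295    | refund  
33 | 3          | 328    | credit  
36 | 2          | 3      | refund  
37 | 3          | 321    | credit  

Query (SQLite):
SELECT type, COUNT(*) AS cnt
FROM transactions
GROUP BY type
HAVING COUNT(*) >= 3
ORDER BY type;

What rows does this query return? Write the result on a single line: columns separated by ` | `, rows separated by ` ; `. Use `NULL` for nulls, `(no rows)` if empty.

Partition transactions by type; compute COUNT(*) within each group.
HAVING: keep groups with count ≥ 3.
  credit: ids {3, 16, 24, 28, 33, 37} → COUNT(*)=6
  refund: ids {2, 29, 32, 36} → COUNT(*)=4
  transfer: ids {13, 15} → COUNT(*)=2

credit | 6 ; refund | 4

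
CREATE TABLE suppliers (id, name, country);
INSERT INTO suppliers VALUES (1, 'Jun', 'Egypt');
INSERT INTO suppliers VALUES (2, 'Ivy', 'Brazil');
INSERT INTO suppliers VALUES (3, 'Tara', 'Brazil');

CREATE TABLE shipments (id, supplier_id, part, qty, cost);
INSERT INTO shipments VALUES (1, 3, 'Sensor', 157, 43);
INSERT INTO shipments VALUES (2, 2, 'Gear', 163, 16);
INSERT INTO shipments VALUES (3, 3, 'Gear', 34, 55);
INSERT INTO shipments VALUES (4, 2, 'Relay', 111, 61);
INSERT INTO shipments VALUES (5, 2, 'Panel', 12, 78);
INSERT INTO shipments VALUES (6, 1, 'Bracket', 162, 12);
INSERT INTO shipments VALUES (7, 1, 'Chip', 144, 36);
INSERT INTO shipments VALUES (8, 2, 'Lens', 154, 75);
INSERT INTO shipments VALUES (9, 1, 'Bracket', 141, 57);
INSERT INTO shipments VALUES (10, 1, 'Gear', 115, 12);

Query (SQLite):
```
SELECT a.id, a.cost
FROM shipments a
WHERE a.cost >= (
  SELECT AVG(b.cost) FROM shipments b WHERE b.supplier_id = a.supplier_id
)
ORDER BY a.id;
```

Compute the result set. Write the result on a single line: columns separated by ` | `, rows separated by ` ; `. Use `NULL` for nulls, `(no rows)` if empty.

3 | 55 ; 4 | 61 ; 5 | 78 ; 7 | 36 ; 8 | 75 ; 9 | 57

For each shipments row a, compute AVG(cost) over rows sharing a.supplier_id.
Keep row a if a.cost >= that per-group AVG.
  supplier_id=1: AVG(cost) = 29.25
  supplier_id=2: AVG(cost) = 57.5
  supplier_id=3: AVG(cost) = 49.0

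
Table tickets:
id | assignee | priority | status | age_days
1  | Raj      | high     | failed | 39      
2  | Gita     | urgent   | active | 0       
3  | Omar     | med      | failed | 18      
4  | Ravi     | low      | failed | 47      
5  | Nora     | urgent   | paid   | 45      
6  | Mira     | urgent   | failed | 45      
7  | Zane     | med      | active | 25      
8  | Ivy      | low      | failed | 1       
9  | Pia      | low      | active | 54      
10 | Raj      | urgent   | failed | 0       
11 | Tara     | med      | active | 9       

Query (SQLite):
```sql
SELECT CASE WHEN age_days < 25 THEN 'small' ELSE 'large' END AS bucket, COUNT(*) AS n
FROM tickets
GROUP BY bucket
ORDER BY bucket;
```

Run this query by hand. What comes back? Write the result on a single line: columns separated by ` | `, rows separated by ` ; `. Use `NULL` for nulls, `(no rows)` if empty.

Bucket rows by age_days < 25 → 'small' else 'large'; count each bucket.

large | 6 ; small | 5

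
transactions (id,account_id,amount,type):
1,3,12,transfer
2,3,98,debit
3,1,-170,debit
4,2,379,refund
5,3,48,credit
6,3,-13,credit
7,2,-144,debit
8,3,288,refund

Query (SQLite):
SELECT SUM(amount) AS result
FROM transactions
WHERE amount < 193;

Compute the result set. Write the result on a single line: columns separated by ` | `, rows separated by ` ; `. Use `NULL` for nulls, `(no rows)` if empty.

Rows where amount < 193 → amount values: [12, 98, -170, 48, -13, -144].
SUM of non-NULL values = -169.

-169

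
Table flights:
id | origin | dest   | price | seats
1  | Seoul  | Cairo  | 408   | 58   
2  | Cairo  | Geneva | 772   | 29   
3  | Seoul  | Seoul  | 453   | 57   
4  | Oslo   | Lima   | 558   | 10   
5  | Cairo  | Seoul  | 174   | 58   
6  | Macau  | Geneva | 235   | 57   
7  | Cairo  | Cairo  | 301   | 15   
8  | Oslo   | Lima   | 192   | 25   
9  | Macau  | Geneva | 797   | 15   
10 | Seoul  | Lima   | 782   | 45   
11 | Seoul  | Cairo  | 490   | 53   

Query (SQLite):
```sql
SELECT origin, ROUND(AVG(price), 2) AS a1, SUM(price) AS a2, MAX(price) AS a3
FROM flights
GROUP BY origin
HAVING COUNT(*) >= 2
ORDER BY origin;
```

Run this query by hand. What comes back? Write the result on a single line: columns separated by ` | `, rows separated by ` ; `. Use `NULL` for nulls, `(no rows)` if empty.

Cairo | 415.67 | 1247 | 772 ; Macau | 516 | 1032 | 797 ; Oslo | 375 | 750 | 558 ; Seoul | 533.25 | 2133 | 782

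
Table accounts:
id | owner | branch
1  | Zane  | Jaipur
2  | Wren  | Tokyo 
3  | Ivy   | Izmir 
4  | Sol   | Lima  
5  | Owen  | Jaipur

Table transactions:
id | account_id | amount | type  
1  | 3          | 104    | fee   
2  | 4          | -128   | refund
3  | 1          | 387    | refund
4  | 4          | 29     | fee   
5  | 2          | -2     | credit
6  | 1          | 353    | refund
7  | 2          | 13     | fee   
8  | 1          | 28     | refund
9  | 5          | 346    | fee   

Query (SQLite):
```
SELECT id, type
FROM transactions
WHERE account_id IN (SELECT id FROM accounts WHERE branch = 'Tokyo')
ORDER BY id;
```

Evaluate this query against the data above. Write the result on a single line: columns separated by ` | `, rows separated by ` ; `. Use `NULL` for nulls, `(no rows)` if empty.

5 | credit ; 7 | fee

Inner query: accounts.id where branch = 'Tokyo'.
Outer: keep transactions rows whose account_id is in that set.
Inner query → {2}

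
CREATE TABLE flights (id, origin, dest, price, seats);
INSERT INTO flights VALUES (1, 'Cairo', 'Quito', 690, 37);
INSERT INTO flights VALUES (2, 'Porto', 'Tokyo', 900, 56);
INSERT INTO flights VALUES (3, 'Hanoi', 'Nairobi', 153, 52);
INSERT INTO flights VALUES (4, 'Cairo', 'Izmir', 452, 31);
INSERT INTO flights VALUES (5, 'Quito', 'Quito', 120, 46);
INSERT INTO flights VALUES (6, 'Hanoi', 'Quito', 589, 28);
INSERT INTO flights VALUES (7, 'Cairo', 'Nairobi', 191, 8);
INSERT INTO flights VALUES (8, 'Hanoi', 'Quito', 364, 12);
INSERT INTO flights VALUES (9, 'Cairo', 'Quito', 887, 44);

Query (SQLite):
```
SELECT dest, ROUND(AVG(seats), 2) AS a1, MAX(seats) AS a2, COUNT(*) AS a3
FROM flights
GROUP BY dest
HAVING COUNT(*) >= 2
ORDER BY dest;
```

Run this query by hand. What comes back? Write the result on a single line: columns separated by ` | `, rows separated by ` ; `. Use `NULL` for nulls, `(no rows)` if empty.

Group flights by dest.
Per group compute: ROUND(AVG(seats), 2), MAX(seats), COUNT(*).
HAVING: drop groups with fewer than 2 rows.
  Izmir: ids {4} → ROUND(AVG(seats), 2)=31, MAX(seats)=31, COUNT(*)=1
  Nairobi: ids {3, 7} → ROUND(AVG(seats), 2)=30, MAX(seats)=52, COUNT(*)=2
  Quito: ids {1, 5, 6, 8, 9} → ROUND(AVG(seats), 2)=33.4, MAX(seats)=46, COUNT(*)=5
  Tokyo: ids {2} → ROUND(AVG(seats), 2)=56, MAX(seats)=56, COUNT(*)=1

Nairobi | 30 | 52 | 2 ; Quito | 33.4 | 46 | 5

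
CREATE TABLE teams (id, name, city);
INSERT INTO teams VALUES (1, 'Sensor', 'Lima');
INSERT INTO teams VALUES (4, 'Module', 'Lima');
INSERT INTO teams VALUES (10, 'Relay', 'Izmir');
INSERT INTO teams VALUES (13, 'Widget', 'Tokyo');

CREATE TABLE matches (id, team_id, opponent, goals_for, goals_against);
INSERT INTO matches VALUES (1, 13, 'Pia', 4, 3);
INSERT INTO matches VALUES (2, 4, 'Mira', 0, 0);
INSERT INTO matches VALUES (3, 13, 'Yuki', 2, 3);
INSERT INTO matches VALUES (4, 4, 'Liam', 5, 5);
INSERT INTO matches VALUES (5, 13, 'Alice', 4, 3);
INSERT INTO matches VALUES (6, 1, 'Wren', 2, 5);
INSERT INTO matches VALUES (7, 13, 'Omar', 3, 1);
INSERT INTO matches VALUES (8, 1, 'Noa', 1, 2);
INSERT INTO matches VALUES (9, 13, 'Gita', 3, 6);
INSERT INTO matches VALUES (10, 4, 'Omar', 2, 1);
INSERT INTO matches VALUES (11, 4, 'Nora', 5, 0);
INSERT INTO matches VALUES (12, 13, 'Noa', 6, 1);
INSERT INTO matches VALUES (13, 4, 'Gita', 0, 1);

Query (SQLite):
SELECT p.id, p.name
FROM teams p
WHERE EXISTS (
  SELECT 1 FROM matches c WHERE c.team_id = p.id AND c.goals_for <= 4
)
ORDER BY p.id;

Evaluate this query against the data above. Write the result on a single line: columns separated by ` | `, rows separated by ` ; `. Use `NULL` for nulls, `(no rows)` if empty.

1 | Sensor ; 4 | Module ; 13 | Widget

For each teams row, check whether any matches with matching team_id has goals_for <= 4.
Keep rows where that is true.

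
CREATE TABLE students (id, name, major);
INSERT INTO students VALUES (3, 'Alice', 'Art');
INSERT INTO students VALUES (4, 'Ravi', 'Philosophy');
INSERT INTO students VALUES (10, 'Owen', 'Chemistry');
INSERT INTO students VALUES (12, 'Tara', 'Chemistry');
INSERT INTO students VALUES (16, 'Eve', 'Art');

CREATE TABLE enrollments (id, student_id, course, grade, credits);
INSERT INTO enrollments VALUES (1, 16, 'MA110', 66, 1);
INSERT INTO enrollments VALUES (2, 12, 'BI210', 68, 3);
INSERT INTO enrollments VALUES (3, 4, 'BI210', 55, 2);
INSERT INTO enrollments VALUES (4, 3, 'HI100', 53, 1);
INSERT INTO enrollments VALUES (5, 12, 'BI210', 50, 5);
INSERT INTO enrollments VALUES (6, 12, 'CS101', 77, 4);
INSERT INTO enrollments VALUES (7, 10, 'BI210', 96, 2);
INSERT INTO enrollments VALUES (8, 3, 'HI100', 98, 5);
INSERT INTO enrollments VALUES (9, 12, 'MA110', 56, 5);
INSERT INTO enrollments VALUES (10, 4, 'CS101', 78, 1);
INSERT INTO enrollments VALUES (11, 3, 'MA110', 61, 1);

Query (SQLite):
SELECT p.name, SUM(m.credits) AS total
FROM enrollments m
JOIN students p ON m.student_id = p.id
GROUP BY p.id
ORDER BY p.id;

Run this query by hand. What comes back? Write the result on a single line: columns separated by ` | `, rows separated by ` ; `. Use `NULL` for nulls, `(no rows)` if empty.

Alice | 7 ; Ravi | 3 ; Owen | 2 ; Tara | 17 ; Eve | 1

Join each enrollments row to its students via student_id.
Group joined rows by students.id; compute SUM(m.credits) per group.
  3: ids {4, 8, 11} → SUM(m.credits)=7
  4: ids {3, 10} → SUM(m.credits)=3
  10: ids {7} → SUM(m.credits)=2
  12: ids {2, 5, 6, 9} → SUM(m.credits)=17
  16: ids {1} → SUM(m.credits)=1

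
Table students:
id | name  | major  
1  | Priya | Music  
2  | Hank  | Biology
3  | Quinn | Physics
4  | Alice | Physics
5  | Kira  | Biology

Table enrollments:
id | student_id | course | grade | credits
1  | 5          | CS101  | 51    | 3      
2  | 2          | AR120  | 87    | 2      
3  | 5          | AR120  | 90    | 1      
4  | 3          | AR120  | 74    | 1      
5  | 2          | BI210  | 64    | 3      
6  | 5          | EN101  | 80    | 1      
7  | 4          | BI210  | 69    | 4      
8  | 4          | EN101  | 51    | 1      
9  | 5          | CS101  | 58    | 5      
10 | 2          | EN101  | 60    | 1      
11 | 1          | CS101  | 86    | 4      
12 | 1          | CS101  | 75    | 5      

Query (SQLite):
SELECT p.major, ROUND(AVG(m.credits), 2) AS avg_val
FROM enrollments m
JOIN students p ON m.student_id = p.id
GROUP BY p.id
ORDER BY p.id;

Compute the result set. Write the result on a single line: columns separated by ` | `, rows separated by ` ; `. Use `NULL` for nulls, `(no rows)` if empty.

Music | 4.5 ; Biology | 2 ; Physics | 1 ; Physics | 2.5 ; Biology | 2.5

Join each enrollments row to its students via student_id.
Group joined rows by students.id; compute ROUND(AVG(m.credits), 2) per group.
  1: ids {11, 12} → ROUND(AVG(m.credits), 2)=4.5
  2: ids {2, 5, 10} → ROUND(AVG(m.credits), 2)=2
  3: ids {4} → ROUND(AVG(m.credits), 2)=1
  4: ids {7, 8} → ROUND(AVG(m.credits), 2)=2.5
  5: ids {1, 3, 6, 9} → ROUND(AVG(m.credits), 2)=2.5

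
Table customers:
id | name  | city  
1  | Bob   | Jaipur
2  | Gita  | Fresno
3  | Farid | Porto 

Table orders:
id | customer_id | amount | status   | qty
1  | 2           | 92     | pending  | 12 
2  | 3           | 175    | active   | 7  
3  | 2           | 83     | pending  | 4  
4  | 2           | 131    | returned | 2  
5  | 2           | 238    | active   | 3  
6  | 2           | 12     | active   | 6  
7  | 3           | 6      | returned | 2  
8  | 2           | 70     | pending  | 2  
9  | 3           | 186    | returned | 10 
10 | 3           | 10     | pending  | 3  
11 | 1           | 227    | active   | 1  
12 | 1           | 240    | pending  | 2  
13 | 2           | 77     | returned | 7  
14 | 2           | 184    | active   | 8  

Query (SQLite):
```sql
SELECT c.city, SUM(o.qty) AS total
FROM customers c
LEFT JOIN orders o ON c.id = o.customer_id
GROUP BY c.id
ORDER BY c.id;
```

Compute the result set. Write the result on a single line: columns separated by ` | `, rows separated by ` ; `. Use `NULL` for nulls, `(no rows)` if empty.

Jaipur | 3 ; Fresno | 44 ; Porto | 22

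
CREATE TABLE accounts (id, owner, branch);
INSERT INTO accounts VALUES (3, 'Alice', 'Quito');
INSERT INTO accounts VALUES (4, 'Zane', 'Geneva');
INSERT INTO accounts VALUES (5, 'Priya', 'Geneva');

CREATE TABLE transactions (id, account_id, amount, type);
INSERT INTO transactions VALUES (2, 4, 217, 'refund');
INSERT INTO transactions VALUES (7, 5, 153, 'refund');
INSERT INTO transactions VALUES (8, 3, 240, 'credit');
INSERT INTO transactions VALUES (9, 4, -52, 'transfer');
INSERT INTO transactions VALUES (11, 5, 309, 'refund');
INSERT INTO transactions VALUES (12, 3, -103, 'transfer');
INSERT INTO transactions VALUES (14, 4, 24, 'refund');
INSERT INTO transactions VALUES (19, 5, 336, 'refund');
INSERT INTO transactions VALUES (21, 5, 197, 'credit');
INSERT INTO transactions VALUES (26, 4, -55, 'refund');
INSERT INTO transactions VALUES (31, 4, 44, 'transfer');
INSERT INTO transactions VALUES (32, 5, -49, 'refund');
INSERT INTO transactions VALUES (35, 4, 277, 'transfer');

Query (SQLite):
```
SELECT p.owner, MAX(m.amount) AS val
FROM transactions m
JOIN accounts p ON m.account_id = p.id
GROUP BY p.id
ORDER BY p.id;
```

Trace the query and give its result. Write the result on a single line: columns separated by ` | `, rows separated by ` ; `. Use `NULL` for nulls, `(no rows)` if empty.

Alice | 240 ; Zane | 277 ; Priya | 336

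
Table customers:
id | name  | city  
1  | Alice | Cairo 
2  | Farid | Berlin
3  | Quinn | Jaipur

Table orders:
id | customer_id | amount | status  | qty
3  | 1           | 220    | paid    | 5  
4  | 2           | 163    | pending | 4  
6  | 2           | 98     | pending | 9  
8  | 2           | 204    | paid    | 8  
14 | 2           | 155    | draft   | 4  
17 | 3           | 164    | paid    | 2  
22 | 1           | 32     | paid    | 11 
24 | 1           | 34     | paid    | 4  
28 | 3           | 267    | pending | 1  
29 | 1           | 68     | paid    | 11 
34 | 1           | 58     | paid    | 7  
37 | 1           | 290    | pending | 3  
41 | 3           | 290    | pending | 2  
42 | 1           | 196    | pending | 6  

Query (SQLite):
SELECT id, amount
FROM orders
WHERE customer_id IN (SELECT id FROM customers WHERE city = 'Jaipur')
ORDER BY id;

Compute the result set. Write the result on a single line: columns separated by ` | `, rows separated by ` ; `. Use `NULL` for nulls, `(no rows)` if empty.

Inner query: customers.id where city = 'Jaipur'.
Outer: keep orders rows whose customer_id is in that set.
Inner query → {3}

17 | 164 ; 28 | 267 ; 41 | 290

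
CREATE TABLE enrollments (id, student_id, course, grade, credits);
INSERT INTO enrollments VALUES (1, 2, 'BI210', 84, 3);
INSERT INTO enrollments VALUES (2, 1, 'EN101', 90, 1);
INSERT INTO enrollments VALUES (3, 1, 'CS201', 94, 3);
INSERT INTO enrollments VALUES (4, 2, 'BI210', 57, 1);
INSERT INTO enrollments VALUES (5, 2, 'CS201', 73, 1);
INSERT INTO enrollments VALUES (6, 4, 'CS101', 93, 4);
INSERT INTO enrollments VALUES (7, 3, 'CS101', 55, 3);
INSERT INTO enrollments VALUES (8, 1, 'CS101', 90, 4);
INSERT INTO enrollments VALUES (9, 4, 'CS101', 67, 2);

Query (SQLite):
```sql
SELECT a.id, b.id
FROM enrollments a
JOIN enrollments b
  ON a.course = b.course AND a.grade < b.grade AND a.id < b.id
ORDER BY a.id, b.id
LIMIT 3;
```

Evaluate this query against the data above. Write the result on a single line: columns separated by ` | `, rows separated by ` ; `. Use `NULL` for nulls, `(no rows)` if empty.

Pairs (a,b) with same course, a.grade < b.grade, a.id < b.id.
course groups: BI210:{1,4} CS101:{6,7,8,9} CS201:{3,5} EN101:{2}
Ordered by (a.id, b.id); first 3.

7 | 8 ; 7 | 9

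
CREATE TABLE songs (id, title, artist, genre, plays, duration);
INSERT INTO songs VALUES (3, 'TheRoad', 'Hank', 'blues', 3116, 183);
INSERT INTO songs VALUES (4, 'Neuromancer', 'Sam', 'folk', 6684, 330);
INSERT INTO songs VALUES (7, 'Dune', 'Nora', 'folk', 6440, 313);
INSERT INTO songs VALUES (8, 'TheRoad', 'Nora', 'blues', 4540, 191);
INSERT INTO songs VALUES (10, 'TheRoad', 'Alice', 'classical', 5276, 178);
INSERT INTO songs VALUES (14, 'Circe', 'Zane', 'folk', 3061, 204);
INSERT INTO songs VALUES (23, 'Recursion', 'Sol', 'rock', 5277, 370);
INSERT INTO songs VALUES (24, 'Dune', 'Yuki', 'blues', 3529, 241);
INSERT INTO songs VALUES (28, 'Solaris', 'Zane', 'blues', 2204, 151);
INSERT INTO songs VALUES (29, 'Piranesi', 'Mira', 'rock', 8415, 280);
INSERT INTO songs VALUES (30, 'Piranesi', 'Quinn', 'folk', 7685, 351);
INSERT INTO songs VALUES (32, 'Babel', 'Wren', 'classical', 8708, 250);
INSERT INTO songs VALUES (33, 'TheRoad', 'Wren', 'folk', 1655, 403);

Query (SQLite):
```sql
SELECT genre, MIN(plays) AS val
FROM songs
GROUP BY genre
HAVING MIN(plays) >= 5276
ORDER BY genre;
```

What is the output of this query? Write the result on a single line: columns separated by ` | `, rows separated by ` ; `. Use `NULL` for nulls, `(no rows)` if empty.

Partition songs by genre; compute MIN(plays) within each group.
HAVING: keep groups where MIN(plays) >= 5276.
  blues: ids {3, 8, 24, 28} → MIN(plays)=2204
  classical: ids {10, 32} → MIN(plays)=5276
  folk: ids {4, 7, 14, 30, 33} → MIN(plays)=1655
  rock: ids {23, 29} → MIN(plays)=5277

classical | 5276 ; rock | 5277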